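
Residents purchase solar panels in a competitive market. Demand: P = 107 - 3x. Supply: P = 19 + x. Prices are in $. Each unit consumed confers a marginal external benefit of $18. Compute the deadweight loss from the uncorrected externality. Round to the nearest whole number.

Market equilibrium (private): 19 + x = 107 - 3x → x_m = 22.0000.
Social marginal benefit = demand + MEB = 125 - 3x.
Set SMB = MC: 125 - 3x = 19 + x → x* = 26.5000.
The welfare-loss triangle has base |x_m − x*| and height MEB(x_m) (the vertical gap between SMB and MC is zero at x* and MEB at x_m).
DWL = ½ × 4.5000 × 18.0000 = 40.5000.

DWL = $41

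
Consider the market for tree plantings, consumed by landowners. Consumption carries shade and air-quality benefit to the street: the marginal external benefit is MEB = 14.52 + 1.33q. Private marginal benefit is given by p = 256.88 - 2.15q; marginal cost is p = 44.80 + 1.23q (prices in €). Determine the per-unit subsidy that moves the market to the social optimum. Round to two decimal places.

subsidy = €161.53 per unit

Social marginal benefit = demand + MEB = 271.40 - 0.82q.
Set SMB = MC: 271.40 - 0.82q = 44.80 + 1.23q → q* = 110.5366.
The Pigouvian subsidy equals MEB at q*: 14.52 + 1.33×110.5366 = 161.5337.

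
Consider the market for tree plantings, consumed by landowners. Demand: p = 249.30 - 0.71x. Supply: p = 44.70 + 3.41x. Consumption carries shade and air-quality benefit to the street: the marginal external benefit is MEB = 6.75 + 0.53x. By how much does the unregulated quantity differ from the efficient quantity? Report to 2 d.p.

9.21 units

Market equilibrium (private): 44.70 + 3.41x = 249.30 - 0.71x → x_m = 49.6602.
Social marginal benefit = demand + MEB = 256.05 - 0.18x.
Set SMB = MC: 256.05 - 0.18x = 44.70 + 3.41x → x* = 58.8719.
Gap = |49.6602 − 58.8719| = 9.2117.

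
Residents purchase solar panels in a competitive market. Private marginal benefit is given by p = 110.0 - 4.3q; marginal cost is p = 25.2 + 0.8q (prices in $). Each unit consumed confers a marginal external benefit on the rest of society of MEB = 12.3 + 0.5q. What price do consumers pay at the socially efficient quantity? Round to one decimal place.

P = $19.2

Social marginal benefit = demand + MEB = 122.3 - 3.8q.
Set SMB = MC: 122.3 - 3.8q = 25.2 + 0.8q → q* = 21.1087.
Consumer price on the demand curve at q*: 110.0 − 4.3×21.1087 = 19.2326.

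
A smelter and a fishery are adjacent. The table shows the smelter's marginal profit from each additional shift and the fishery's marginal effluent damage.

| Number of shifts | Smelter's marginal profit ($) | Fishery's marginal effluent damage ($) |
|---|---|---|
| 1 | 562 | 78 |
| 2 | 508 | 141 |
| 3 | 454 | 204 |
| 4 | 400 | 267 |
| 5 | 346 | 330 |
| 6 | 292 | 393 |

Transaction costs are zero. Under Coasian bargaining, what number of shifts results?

5

Bargaining reaches the level where marginal profit last exceeds marginal effluent damage.
That holds through level 5 (346 ≥ 330) but not at 6 (292 < 393).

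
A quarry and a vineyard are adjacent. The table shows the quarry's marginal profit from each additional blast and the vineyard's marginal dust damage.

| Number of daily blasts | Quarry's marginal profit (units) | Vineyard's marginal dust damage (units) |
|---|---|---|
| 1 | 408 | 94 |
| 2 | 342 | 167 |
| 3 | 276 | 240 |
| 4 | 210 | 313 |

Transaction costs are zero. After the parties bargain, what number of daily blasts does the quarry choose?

Bargaining reaches the level where marginal profit last exceeds marginal dust damage.
That holds through level 3 (276 ≥ 240) but not at 4 (210 < 313).

3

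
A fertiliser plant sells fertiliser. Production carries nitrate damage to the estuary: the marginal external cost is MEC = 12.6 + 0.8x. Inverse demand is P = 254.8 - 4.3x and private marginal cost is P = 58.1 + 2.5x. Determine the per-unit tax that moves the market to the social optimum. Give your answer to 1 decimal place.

Social marginal cost = private MC + MEC = 70.7 + 3.3x.
Set SMC = demand: 70.7 + 3.3x = 254.8 - 4.3x → x* = 24.2237.
The Pigouvian tax equals MEC at x*: 12.6 + 0.8×24.2237 = 31.9790.

tax = 32.0 per unit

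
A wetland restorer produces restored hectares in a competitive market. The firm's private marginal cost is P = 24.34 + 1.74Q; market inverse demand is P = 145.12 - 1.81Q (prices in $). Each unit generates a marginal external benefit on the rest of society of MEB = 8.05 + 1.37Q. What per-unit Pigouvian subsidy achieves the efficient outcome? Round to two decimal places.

subsidy = $89.01 per unit

Social marginal cost = private MC − MEB = 16.29 + 0.37Q.
Set SMC = demand: 16.29 + 0.37Q = 145.12 - 1.81Q → Q* = 59.0963.
The Pigouvian subsidy equals MEB at Q*: 8.05 + 1.37×59.0963 = 89.0119.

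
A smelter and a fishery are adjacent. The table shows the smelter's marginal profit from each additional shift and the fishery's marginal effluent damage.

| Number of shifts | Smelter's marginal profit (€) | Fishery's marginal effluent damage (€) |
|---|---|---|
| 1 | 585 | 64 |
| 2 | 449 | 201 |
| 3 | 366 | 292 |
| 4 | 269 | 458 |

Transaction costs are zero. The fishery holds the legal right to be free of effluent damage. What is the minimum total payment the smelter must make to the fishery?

Efficient level: marginal profit ≥ marginal effluent damage through level 3, so k* = 3.
With the fishery holding the right, the smelter must at least compensate total damage at k*: 64 + 201 + 292 = 557.

€557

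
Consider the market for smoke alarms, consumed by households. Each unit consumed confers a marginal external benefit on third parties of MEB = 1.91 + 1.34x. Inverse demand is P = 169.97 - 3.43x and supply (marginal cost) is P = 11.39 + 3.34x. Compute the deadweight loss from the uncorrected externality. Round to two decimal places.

DWL = 102.10

Market equilibrium (private): 11.39 + 3.34x = 169.97 - 3.43x → x_m = 23.4239.
Social marginal benefit = demand + MEB = 171.88 - 2.09x.
Set SMB = MC: 171.88 - 2.09x = 11.39 + 3.34x → x* = 29.5562.
Between x* and x_m the wedge SMB − MC runs linearly from 0 to MEB(x_m), so the loss is a triangle.
DWL = ½ × 6.1323 × 33.2981 = 102.0970.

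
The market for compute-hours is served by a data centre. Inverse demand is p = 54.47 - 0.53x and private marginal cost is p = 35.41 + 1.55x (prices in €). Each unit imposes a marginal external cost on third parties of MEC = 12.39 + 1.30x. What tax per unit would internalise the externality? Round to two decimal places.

tax = €14.96 per unit

Social marginal cost = private MC + MEC = 47.80 + 2.85x.
Set SMC = demand: 47.80 + 2.85x = 54.47 - 0.53x → x* = 1.9734.
The Pigouvian tax equals MEC at x*: 12.39 + 1.30×1.9734 = 14.9554.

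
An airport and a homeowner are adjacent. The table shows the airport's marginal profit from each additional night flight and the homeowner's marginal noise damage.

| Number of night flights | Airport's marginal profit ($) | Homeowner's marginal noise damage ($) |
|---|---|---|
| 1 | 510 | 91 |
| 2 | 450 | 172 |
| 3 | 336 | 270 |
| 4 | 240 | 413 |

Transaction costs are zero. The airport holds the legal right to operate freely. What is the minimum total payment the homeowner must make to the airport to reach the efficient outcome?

$240

Left alone the airport would choose level 4 (marginal profit stays positive).
Efficient level: k* = 3 (marginal profit ≥ marginal noise damage through 3).
The homeowner must at least cover the airport's forgone profit from cutting 4→3: 240 = 240.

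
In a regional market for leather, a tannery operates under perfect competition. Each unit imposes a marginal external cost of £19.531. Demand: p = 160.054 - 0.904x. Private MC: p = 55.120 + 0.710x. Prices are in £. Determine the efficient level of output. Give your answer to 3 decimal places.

x* = 52.914

Social marginal cost = private MC + MEC = 74.651 + 0.710x.
Set SMC = demand: 74.651 + 0.710x = 160.054 - 0.904x → x* = 52.9139.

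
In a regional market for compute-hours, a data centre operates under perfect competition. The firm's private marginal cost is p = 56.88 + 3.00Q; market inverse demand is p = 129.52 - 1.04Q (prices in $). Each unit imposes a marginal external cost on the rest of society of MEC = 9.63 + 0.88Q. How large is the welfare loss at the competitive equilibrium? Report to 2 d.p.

DWL = $65.84

Market equilibrium (private): 56.88 + 3.00Q = 129.52 - 1.04Q → Q_m = 17.9802.
Social marginal cost = private MC + MEC = 66.51 + 3.88Q.
Set SMC = demand: 66.51 + 3.88Q = 129.52 - 1.04Q → Q* = 12.8069.
Between Q* and Q_m the wedge SMC − demand runs linearly from 0 to MEC(Q_m), so the loss is a triangle.
DWL = ½ × 5.1733 × 25.4526 = 65.8370.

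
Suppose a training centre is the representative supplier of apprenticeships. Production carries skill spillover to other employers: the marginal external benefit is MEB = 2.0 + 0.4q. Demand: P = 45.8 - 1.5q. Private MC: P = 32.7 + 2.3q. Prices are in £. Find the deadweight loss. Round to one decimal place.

Market equilibrium (private): 32.7 + 2.3q = 45.8 - 1.5q → q_m = 3.4474.
Social marginal cost = private MC − MEB = 30.7 + 1.9q.
Set SMC = demand: 30.7 + 1.9q = 45.8 - 1.5q → q* = 4.4412.
Between q* and q_m the wedge demand − SMC runs linearly from 0 to MEB(q_m), so the loss is a triangle.
DWL = ½ × 0.9938 × 3.3789 = 1.6790.

DWL = £1.7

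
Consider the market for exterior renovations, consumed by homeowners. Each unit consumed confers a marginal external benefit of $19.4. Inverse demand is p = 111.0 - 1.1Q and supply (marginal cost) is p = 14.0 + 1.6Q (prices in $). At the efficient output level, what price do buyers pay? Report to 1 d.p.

P = $63.6

Social marginal benefit = demand + MEB = 130.4 - 1.1Q.
Set SMB = MC: 130.4 - 1.1Q = 14.0 + 1.6Q → Q* = 43.1111.
Consumer price on the demand curve at Q*: 111.0 − 1.1×43.1111 = 63.5778.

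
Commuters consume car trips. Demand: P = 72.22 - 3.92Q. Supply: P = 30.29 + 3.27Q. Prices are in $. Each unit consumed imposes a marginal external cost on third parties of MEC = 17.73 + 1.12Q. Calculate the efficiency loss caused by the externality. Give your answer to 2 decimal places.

Market equilibrium (private): 30.29 + 3.27Q = 72.22 - 3.92Q → Q_m = 5.8317.
Social marginal benefit = demand − MEC = 54.49 - 5.04Q.
Set SMB = MC: 54.49 - 5.04Q = 30.29 + 3.27Q → Q* = 2.9122.
Between Q* and Q_m the wedge MC − SMB runs linearly from 0 to MEC(Q_m), so the loss is a triangle.
DWL = ½ × 2.9195 × 24.2615 = 35.4157.

DWL = $35.42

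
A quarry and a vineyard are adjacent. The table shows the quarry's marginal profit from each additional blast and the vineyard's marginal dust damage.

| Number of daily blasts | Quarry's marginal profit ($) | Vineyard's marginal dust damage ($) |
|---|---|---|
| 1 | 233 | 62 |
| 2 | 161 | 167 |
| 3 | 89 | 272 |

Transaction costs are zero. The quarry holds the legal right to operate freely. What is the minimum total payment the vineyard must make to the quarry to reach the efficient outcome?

Left alone the quarry would choose level 3 (marginal profit stays positive).
Efficient level: k* = 1 (marginal profit ≥ marginal dust damage through 1).
The vineyard must at least cover the quarry's forgone profit from cutting 3→1: 161 + 89 = 250.

$250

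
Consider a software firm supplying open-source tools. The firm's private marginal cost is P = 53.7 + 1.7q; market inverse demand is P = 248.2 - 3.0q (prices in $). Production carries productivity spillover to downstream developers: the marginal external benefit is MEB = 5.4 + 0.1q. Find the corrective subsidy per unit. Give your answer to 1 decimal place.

Social marginal cost = private MC − MEB = 48.3 + 1.6q.
Set SMC = demand: 48.3 + 1.6q = 248.2 - 3.0q → q* = 43.4565.
The Pigouvian subsidy equals MEB at q*: 5.4 + 0.1×43.4565 = 9.7457.

subsidy = $9.7 per unit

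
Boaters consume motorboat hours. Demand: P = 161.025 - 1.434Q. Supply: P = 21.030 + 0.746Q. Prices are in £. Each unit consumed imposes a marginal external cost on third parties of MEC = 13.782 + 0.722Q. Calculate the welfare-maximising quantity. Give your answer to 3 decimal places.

Q* = 43.492

Social marginal benefit = demand − MEC = 147.243 - 2.156Q.
Set SMB = MC: 147.243 - 2.156Q = 21.030 + 0.746Q → Q* = 43.4917.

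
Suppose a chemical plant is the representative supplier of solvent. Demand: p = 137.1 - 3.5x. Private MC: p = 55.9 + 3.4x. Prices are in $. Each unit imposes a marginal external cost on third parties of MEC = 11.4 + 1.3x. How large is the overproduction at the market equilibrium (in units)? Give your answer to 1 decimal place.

3.3 units

Market equilibrium (private): 55.9 + 3.4x = 137.1 - 3.5x → x_m = 11.7681.
Social marginal cost = private MC + MEC = 67.3 + 4.7x.
Set SMC = demand: 67.3 + 4.7x = 137.1 - 3.5x → x* = 8.5122.
Gap = |11.7681 − 8.5122| = 3.2559.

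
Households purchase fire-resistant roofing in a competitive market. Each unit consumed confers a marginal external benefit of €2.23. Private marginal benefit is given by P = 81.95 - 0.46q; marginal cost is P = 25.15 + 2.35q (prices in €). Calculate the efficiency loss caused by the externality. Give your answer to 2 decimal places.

DWL = €0.88

Market equilibrium (private): 25.15 + 2.35q = 81.95 - 0.46q → q_m = 20.2135.
Social marginal benefit = demand + MEB = 84.18 - 0.46q.
Set SMB = MC: 84.18 - 0.46q = 25.15 + 2.35q → q* = 21.0071.
The loss is the area between SMB and MC from q* to q_m; with linear curves that's a triangle of height MEB(q_m).
DWL = ½ × 0.7936 × 2.2300 = 0.8849.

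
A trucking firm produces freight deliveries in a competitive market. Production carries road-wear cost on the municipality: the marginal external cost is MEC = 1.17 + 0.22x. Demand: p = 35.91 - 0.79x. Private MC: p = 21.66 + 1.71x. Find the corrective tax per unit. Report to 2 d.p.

Social marginal cost = private MC + MEC = 22.83 + 1.93x.
Set SMC = demand: 22.83 + 1.93x = 35.91 - 0.79x → x* = 4.8088.
The Pigouvian tax equals MEC at x*: 1.17 + 0.22×4.8088 = 2.2279.

tax = 2.23 per unit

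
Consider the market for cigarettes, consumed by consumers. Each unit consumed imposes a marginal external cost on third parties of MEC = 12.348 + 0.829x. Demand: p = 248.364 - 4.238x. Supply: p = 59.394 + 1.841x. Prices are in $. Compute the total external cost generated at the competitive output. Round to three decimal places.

Market equilibrium (private): 59.394 + 1.841x = 248.364 - 4.238x → x_m = 31.0857.
Total external cost = ∫₀^{x_m} (12.348 + 0.829x) dx = 12.348×31.0857 + ½×0.829×31.0857² = 784.3862.

$784.386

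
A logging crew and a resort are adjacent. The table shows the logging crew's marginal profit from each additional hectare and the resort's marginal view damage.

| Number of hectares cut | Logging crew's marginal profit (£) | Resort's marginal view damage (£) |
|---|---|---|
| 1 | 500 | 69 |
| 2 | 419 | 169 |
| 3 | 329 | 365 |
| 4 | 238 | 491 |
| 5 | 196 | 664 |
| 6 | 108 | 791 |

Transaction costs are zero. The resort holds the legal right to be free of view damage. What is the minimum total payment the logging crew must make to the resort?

£238

Efficient level: marginal profit ≥ marginal view damage through level 2, so k* = 2.
With the resort holding the right, the logging crew must at least compensate total damage at k*: 69 + 169 = 238.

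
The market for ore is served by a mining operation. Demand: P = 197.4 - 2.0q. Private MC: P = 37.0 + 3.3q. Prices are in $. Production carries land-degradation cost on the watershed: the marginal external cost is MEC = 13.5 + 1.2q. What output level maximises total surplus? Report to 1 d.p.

Social marginal cost = private MC + MEC = 50.5 + 4.5q.
Set SMC = demand: 50.5 + 4.5q = 197.4 - 2.0q → q* = 22.6000.

q* = 22.6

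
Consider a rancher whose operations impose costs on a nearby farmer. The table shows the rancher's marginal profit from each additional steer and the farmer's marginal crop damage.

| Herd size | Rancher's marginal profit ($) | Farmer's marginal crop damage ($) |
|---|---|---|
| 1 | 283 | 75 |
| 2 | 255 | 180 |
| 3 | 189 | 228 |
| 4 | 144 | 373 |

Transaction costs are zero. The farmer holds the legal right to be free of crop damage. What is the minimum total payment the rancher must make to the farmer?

Efficient level: marginal profit ≥ marginal crop damage through level 2, so k* = 2.
With the farmer holding the right, the rancher must at least compensate total damage at k*: 75 + 180 = 255.

$255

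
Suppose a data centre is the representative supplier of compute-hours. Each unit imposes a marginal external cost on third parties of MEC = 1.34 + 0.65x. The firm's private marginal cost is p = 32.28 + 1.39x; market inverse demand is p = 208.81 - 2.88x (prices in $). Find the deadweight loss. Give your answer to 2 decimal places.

Market equilibrium (private): 32.28 + 1.39x = 208.81 - 2.88x → x_m = 41.3419.
Social marginal cost = private MC + MEC = 33.62 + 2.04x.
Set SMC = demand: 33.62 + 2.04x = 208.81 - 2.88x → x* = 35.6077.
The loss is the area between SMC and demand from x* to x_m; with linear curves that's a triangle of height MEC(x_m).
DWL = ½ × 5.7342 × 28.2122 = 80.8872.

DWL = $80.89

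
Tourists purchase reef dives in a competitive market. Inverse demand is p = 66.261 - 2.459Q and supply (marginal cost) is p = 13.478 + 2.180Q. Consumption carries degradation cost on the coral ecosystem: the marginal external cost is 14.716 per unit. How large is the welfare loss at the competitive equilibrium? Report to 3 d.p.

Market equilibrium (private): 13.478 + 2.180Q = 66.261 - 2.459Q → Q_m = 11.3781.
Social marginal benefit = demand − MEC = 51.545 - 2.459Q.
Set SMB = MC: 51.545 - 2.459Q = 13.478 + 2.180Q → Q* = 8.2059.
The loss is the area between SMB and MC from Q* to Q_m; with linear curves that's a triangle of height MEC(Q_m).
DWL = ½ × 3.1722 × 14.7160 = 23.3410.

DWL = 23.341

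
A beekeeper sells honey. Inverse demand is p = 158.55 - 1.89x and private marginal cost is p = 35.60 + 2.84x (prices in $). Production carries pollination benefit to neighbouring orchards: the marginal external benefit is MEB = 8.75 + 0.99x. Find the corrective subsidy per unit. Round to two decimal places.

Social marginal cost = private MC − MEB = 26.85 + 1.85x.
Set SMC = demand: 26.85 + 1.85x = 158.55 - 1.89x → x* = 35.2139.
The Pigouvian subsidy equals MEB at x*: 8.75 + 0.99×35.2139 = 43.6118.

subsidy = $43.61 per unit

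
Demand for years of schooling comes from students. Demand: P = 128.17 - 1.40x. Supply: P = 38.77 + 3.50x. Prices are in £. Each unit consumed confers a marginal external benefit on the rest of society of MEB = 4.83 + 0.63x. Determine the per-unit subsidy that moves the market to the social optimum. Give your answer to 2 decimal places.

subsidy = £18.73 per unit

Social marginal benefit = demand + MEB = 133.00 - 0.77x.
Set SMB = MC: 133.00 - 0.77x = 38.77 + 3.50x → x* = 22.0679.
The Pigouvian subsidy equals MEB at x*: 4.83 + 0.63×22.0679 = 18.7328.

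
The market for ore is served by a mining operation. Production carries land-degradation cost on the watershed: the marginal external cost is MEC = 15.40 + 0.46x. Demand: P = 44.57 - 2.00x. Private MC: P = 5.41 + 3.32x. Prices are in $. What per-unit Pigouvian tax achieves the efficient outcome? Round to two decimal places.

tax = $17.29 per unit

Social marginal cost = private MC + MEC = 20.81 + 3.78x.
Set SMC = demand: 20.81 + 3.78x = 44.57 - 2.00x → x* = 4.1107.
The Pigouvian tax equals MEC at x*: 15.40 + 0.46×4.1107 = 17.2909.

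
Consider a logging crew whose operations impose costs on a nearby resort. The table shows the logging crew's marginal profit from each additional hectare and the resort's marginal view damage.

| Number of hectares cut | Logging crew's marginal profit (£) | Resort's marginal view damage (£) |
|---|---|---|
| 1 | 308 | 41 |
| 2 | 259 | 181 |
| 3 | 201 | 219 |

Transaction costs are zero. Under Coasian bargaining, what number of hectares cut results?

Bargaining reaches the level where marginal profit last exceeds marginal view damage.
That holds through level 2 (259 ≥ 181) but not at 3 (201 < 219).

2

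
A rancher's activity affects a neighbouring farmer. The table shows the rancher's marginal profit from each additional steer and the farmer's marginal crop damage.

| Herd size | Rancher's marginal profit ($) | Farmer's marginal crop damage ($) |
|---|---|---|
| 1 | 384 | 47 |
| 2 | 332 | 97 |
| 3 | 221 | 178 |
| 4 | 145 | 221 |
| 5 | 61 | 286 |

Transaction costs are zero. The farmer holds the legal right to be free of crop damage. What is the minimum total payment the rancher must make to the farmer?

Efficient level: marginal profit ≥ marginal crop damage through level 3, so k* = 3.
With the farmer holding the right, the rancher must at least compensate total damage at k*: 47 + 97 + 178 = 322.

$322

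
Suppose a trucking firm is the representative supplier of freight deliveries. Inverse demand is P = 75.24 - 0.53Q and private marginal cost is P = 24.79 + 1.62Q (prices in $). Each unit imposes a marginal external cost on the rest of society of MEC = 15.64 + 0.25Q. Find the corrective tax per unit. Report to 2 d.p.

Social marginal cost = private MC + MEC = 40.43 + 1.87Q.
Set SMC = demand: 40.43 + 1.87Q = 75.24 - 0.53Q → Q* = 14.5042.
The Pigouvian tax equals MEC at Q*: 15.64 + 0.25×14.5042 = 19.2661.

tax = $19.27 per unit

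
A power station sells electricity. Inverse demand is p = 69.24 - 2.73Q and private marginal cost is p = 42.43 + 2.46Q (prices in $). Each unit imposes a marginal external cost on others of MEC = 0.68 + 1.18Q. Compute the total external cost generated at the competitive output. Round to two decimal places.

$19.26

Market equilibrium (private): 42.43 + 2.46Q = 69.24 - 2.73Q → Q_m = 5.1657.
Total external cost = ∫₀^{Q_m} (0.68 + 1.18Q) dQ = 0.68×5.1657 + ½×1.18×5.1657² = 19.2565.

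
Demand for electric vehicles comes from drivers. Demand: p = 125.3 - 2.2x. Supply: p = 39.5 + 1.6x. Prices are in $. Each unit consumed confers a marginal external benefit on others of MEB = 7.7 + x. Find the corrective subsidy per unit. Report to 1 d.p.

subsidy = $41.1 per unit

Social marginal benefit = demand + MEB = 133.0 - 1.2x.
Set SMB = MC: 133.0 - 1.2x = 39.5 + 1.6x → x* = 33.3929.
The Pigouvian subsidy equals MEB at x*: 7.7 + 1.0×33.3929 = 41.0929.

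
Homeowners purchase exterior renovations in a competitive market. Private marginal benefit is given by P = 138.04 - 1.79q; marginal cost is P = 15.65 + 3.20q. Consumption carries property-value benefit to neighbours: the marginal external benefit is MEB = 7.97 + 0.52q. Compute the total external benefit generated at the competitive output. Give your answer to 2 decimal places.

351.89

Market equilibrium (private): 15.65 + 3.20q = 138.04 - 1.79q → q_m = 24.5271.
Total external benefit = ∫₀^{q_m} (7.97 + 0.52q) dq = 7.97×24.5271 + ½×0.52×24.5271² = 351.8914.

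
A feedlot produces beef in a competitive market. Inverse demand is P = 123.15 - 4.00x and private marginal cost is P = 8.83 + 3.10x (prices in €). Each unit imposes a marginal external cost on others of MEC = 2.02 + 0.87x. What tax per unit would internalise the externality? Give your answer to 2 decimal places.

tax = €14.28 per unit

Social marginal cost = private MC + MEC = 10.85 + 3.97x.
Set SMC = demand: 10.85 + 3.97x = 123.15 - 4.00x → x* = 14.0903.
The Pigouvian tax equals MEC at x*: 2.02 + 0.87×14.0903 = 14.2786.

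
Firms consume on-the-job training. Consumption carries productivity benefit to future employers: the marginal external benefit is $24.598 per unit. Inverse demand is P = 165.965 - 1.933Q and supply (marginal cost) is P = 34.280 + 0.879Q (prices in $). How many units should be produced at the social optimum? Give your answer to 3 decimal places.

Social marginal benefit = demand + MEB = 190.563 - 1.933Q.
Set SMB = MC: 190.563 - 1.933Q = 34.280 + 0.879Q → Q* = 55.5772.

Q* = 55.577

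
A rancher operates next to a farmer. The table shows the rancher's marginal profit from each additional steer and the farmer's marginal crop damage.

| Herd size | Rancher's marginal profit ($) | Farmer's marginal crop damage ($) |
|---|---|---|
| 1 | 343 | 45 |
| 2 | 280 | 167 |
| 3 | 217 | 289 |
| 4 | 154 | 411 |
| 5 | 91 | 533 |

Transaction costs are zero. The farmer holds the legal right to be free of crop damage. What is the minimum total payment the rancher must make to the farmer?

$212

Efficient level: marginal profit ≥ marginal crop damage through level 2, so k* = 2.
With the farmer holding the right, the rancher must at least compensate total damage at k*: 45 + 167 = 212.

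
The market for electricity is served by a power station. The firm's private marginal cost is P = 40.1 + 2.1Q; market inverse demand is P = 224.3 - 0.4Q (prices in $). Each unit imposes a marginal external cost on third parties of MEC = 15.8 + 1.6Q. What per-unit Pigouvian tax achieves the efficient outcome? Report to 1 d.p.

Social marginal cost = private MC + MEC = 55.9 + 3.7Q.
Set SMC = demand: 55.9 + 3.7Q = 224.3 - 0.4Q → Q* = 41.0732.
The Pigouvian tax equals MEC at Q*: 15.8 + 1.6×41.0732 = 81.5171.

tax = $81.5 per unit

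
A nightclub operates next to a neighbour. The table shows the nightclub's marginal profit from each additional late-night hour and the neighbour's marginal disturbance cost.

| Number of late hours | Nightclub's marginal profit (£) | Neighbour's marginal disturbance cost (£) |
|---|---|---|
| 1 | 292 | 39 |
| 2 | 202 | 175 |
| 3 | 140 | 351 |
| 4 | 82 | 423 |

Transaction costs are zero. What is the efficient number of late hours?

2

Bargaining reaches the level where marginal profit last exceeds marginal disturbance cost.
That holds through level 2 (202 ≥ 175) but not at 3 (140 < 351).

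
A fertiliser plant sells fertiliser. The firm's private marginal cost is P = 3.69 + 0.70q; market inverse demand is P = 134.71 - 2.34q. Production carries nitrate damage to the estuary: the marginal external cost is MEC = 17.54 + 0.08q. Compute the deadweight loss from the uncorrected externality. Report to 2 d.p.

Market equilibrium (private): 3.69 + 0.70q = 134.71 - 2.34q → q_m = 43.0987.
Social marginal cost = private MC + MEC = 21.23 + 0.78q.
Set SMC = demand: 21.23 + 0.78q = 134.71 - 2.34q → q* = 36.3718.
Between q* and q_m the wedge SMC − demand runs linearly from 0 to MEC(q_m), so the loss is a triangle.
DWL = ½ × 6.7269 × 20.9879 = 70.5918.

DWL = 70.59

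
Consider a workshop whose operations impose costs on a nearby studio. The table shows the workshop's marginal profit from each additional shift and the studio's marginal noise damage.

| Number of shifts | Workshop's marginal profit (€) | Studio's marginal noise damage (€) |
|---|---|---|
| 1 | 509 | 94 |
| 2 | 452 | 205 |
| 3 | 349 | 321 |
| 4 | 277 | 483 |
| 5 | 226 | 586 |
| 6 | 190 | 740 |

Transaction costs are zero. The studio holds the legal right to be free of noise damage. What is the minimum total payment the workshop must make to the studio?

€620

Efficient level: marginal profit ≥ marginal noise damage through level 3, so k* = 3.
With the studio holding the right, the workshop must at least compensate total damage at k*: 94 + 205 + 321 = 620.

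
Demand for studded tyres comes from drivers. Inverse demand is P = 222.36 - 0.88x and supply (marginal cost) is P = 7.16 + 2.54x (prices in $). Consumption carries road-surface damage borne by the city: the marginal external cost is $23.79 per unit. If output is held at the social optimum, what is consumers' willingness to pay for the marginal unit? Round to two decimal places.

P = $173.11

Social marginal benefit = demand − MEC = 198.57 - 0.88x.
Set SMB = MC: 198.57 - 0.88x = 7.16 + 2.54x → x* = 55.9678.
Consumer price on the demand curve at x*: 222.36 − 0.88×55.9678 = 173.1083.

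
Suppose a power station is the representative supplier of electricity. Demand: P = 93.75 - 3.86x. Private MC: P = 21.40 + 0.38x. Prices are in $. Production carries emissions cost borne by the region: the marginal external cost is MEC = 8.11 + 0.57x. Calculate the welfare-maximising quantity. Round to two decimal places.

Social marginal cost = private MC + MEC = 29.51 + 0.95x.
Set SMC = demand: 29.51 + 0.95x = 93.75 - 3.86x → x* = 13.3555.

x* = 13.36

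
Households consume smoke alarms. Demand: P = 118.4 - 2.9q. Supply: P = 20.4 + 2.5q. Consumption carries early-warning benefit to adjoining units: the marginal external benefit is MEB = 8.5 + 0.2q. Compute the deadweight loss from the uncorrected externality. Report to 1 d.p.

Market equilibrium (private): 20.4 + 2.5q = 118.4 - 2.9q → q_m = 18.1481.
Social marginal benefit = demand + MEB = 126.9 - 2.7q.
Set SMB = MC: 126.9 - 2.7q = 20.4 + 2.5q → q* = 20.4808.
The welfare-loss triangle has base |q_m − q*| and height MEB(q_m) (the vertical gap between SMB and MC is zero at q* and MEB at q_m).
DWL = ½ × 2.3327 × 12.1296 = 14.1474.

DWL = 14.1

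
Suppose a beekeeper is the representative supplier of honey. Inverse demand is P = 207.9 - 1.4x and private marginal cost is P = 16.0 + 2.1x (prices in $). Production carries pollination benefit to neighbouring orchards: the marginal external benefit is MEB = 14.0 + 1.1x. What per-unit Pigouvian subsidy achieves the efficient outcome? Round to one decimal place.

Social marginal cost = private MC − MEB = 2.0 + x.
Set SMC = demand: 2.0 + x = 207.9 - 1.4x → x* = 85.7917.
The Pigouvian subsidy equals MEB at x*: 14.0 + 1.1×85.7917 = 108.3709.

subsidy = $108.4 per unit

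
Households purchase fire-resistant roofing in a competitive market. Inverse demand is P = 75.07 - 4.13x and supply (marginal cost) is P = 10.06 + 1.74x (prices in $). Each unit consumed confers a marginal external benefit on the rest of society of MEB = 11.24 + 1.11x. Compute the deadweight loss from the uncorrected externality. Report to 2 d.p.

Market equilibrium (private): 10.06 + 1.74x = 75.07 - 4.13x → x_m = 11.0750.
Social marginal benefit = demand + MEB = 86.31 - 3.02x.
Set SMB = MC: 86.31 - 3.02x = 10.06 + 1.74x → x* = 16.0189.
The welfare-loss triangle has base |x_m − x*| and height MEB(x_m) (the vertical gap between SMB and MC is zero at x* and MEB at x_m).
DWL = ½ × 4.9439 × 23.5332 = 58.1729.

DWL = $58.17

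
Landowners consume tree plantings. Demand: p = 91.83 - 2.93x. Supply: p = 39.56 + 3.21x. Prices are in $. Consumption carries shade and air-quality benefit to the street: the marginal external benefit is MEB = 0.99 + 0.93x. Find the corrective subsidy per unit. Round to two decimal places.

subsidy = $10.50 per unit

Social marginal benefit = demand + MEB = 92.82 - 2.00x.
Set SMB = MC: 92.82 - 2.00x = 39.56 + 3.21x → x* = 10.2226.
The Pigouvian subsidy equals MEB at x*: 0.99 + 0.93×10.2226 = 10.4970.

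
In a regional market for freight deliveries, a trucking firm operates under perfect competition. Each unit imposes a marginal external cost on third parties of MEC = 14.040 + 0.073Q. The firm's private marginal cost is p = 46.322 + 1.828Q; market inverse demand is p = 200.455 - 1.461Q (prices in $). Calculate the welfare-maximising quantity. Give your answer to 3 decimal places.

Q* = 41.670

Social marginal cost = private MC + MEC = 60.362 + 1.901Q.
Set SMC = demand: 60.362 + 1.901Q = 200.455 - 1.461Q → Q* = 41.6695.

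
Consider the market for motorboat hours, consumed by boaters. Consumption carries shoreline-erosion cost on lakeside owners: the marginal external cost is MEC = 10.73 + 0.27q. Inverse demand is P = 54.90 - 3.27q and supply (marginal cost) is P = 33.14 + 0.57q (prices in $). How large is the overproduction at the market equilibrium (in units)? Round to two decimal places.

Market equilibrium (private): 33.14 + 0.57q = 54.90 - 3.27q → q_m = 5.6667.
Social marginal benefit = demand − MEC = 44.17 - 3.54q.
Set SMB = MC: 44.17 - 3.54q = 33.14 + 0.57q → q* = 2.6837.
Gap = |5.6667 − 2.6837| = 2.9830.

2.98 units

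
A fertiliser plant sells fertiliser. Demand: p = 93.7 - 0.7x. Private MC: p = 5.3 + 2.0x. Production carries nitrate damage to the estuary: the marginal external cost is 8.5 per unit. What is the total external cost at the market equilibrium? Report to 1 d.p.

278.3

Market equilibrium (private): 5.3 + 2.0x = 93.7 - 0.7x → x_m = 32.7407.
Total external cost = MEC × x_m = 8.5 × 32.7407 = 278.2960.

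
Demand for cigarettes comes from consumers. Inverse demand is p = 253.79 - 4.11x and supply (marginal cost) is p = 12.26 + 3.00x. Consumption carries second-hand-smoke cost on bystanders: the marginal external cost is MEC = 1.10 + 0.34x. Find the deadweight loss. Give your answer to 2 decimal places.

DWL = 10.74

Market equilibrium (private): 12.26 + 3.00x = 253.79 - 4.11x → x_m = 33.9705.
Social marginal benefit = demand − MEC = 252.69 - 4.45x.
Set SMB = MC: 252.69 - 4.45x = 12.26 + 3.00x → x* = 32.2725.
Height of the DWL triangle at x_m is MC(x_m) − SMB(x_m) = MEC(x_m) = 12.6500.
DWL = ½ × 1.6980 × 12.6500 = 10.7399.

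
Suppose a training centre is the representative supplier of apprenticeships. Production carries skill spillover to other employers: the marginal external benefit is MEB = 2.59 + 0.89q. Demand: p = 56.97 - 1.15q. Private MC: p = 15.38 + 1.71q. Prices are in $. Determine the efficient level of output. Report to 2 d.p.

q* = 22.43

Social marginal cost = private MC − MEB = 12.79 + 0.82q.
Set SMC = demand: 12.79 + 0.82q = 56.97 - 1.15q → q* = 22.4264.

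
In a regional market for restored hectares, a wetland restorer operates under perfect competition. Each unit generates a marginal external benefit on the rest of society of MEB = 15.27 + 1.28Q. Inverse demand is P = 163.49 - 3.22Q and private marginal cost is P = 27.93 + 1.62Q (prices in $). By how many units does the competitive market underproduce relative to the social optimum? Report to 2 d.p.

14.36 units

Market equilibrium (private): 27.93 + 1.62Q = 163.49 - 3.22Q → Q_m = 28.0083.
Social marginal cost = private MC − MEB = 12.66 + 0.34Q.
Set SMC = demand: 12.66 + 0.34Q = 163.49 - 3.22Q → Q* = 42.3680.
Gap = |28.0083 − 42.3680| = 14.3597.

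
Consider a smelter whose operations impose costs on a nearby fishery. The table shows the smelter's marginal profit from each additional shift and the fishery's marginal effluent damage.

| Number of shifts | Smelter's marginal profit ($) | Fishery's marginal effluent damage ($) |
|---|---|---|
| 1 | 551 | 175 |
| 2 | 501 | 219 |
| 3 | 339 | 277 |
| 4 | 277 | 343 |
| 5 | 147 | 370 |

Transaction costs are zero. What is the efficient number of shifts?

3

Bargaining reaches the level where marginal profit last exceeds marginal effluent damage.
That holds through level 3 (339 ≥ 277) but not at 4 (277 < 343).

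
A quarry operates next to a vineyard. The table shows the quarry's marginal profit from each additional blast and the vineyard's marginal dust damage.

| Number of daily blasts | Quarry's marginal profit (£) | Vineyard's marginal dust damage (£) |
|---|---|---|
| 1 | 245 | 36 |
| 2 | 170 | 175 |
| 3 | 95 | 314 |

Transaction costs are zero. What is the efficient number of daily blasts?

1

Bargaining reaches the level where marginal profit last exceeds marginal dust damage.
That holds through level 1 (245 ≥ 36) but not at 2 (170 < 175).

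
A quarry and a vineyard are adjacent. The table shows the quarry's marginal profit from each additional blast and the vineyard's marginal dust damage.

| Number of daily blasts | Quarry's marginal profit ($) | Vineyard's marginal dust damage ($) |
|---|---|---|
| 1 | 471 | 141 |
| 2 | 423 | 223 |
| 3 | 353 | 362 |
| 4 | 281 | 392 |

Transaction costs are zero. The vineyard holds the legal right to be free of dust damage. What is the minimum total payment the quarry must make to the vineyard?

$364

Efficient level: marginal profit ≥ marginal dust damage through level 2, so k* = 2.
With the vineyard holding the right, the quarry must at least compensate total damage at k*: 141 + 223 = 364.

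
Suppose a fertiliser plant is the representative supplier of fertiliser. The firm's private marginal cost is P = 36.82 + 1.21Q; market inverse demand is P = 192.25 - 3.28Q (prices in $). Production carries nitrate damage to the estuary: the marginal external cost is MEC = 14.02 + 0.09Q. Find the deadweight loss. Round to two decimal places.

DWL = $32.06

Market equilibrium (private): 36.82 + 1.21Q = 192.25 - 3.28Q → Q_m = 34.6169.
Social marginal cost = private MC + MEC = 50.84 + 1.30Q.
Set SMC = demand: 50.84 + 1.30Q = 192.25 - 3.28Q → Q* = 30.8755.
Between Q* and Q_m the wedge SMC − demand runs linearly from 0 to MEC(Q_m), so the loss is a triangle.
DWL = ½ × 3.7414 × 17.1355 = 32.0554.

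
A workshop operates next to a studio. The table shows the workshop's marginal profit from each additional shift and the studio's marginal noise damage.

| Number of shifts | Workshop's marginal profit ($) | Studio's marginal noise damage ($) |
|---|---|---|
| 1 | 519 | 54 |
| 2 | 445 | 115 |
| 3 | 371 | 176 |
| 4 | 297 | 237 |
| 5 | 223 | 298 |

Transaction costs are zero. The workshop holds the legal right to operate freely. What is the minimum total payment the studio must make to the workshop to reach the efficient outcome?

Left alone the workshop would choose level 5 (marginal profit stays positive).
Efficient level: k* = 4 (marginal profit ≥ marginal noise damage through 4).
The studio must at least cover the workshop's forgone profit from cutting 5→4: 223 = 223.

$223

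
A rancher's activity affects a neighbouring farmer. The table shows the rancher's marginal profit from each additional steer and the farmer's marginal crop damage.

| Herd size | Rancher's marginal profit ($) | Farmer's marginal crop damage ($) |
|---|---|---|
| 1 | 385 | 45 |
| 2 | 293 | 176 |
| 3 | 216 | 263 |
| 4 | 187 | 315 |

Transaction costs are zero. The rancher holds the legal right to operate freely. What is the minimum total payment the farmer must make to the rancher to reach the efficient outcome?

$403

Left alone the rancher would choose level 4 (marginal profit stays positive).
Efficient level: k* = 2 (marginal profit ≥ marginal crop damage through 2).
The farmer must at least cover the rancher's forgone profit from cutting 4→2: 216 + 187 = 403.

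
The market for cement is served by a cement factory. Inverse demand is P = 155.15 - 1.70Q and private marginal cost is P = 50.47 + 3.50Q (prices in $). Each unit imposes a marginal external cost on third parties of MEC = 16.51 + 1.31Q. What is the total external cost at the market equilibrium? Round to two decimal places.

Market equilibrium (private): 50.47 + 3.50Q = 155.15 - 1.70Q → Q_m = 20.1308.
Total external cost = ∫₀^{Q_m} (16.51 + 1.31Q) dQ = 16.51×20.1308 + ½×1.31×20.1308² = 597.7977.

$597.80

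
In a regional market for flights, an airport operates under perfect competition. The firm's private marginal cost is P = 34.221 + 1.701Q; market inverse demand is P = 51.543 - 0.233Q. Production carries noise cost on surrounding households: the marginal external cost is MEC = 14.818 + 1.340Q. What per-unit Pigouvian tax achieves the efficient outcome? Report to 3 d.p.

tax = 15.843 per unit

Social marginal cost = private MC + MEC = 49.039 + 3.041Q.
Set SMC = demand: 49.039 + 3.041Q = 51.543 - 0.233Q → Q* = 0.7648.
The Pigouvian tax equals MEC at Q*: 14.818 + 1.340×0.7648 = 15.8428.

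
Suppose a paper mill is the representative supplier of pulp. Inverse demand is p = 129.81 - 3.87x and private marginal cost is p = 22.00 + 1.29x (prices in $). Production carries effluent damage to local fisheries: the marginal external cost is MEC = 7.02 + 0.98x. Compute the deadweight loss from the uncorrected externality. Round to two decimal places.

DWL = $61.56

Market equilibrium (private): 22.00 + 1.29x = 129.81 - 3.87x → x_m = 20.8934.
Social marginal cost = private MC + MEC = 29.02 + 2.27x.
Set SMC = demand: 29.02 + 2.27x = 129.81 - 3.87x → x* = 16.4153.
Height of the DWL triangle at x_m is SMC(x_m) − demand(x_m) = MEC(x_m) = 27.4955.
DWL = ½ × 4.4781 × 27.4955 = 61.5638.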